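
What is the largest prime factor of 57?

19

57 = 3 · 19
19 is prime.
So 57 = 3 · 19; the largest prime factor is 19.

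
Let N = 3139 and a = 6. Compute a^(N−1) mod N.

6^1 ≡ 6 (mod 3139)
6^2 ≡ 6^2 = 36 ≡ 36 (mod 3139)
6^4 ≡ 36^2 = 1296 ≡ 1296 (mod 3139)
6^8 ≡ 1296^2 = 1679616 ≡ 251 (mod 3139)
6^16 ≡ 251^2 = 63001 ≡ 221 (mod 3139)
6^32 ≡ 221^2 = 48841 ≡ 1756 (mod 3139)
6^64 ≡ 1756^2 = 3083536 ≡ 1038 (mod 3139)
6^128 ≡ 1038^2 = 1077444 ≡ 767 (mod 3139)
6^256 ≡ 767^2 = 588289 ≡ 1296 (mod 3139)
6^512 ≡ 1296^2 = 1679616 ≡ 251 (mod 3139)
6^1024 ≡ 251^2 = 63001 ≡ 221 (mod 3139)
6^2048 ≡ 221^2 = 48841 ≡ 1756 (mod 3139)
3138 = 2048 + 1024 + 64 + 2 in binary powers of 2.
So 6^3138 ≡ 1756 · 221 · 1038 · 36 ≡ 2710 (mod 3139).
Since 2710 ≠ 1, base 6 is a Fermat witness: 3139 is composite.

2710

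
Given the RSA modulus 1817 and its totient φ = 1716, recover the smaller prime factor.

φ(n) = (p−1)(q−1) = n − (p+q) + 1, so p + q = 1817 − 1716 + 1 = 102.
p and q are the roots of t² − 102t + 1817 = 0.
Discriminant: 102² − 4·1817 = 10404 − 7268 = 3136; √3136 = 56.
q = (102 − 56)/2 = 23, p = (102 + 56)/2 = 79.
Check: 23 · 79 = 1817.

23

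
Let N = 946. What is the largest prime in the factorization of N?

43

946 = 2 · 473
473 = 11 · 43
43 is prime.
So 946 = 2 · 11 · 43; the largest prime factor is 43.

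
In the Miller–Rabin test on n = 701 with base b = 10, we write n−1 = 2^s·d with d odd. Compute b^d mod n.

701 − 1 = 700 = 2^2 · 175, so d = 175.
10^1 ≡ 10 (mod 701)
10^2 ≡ 10^2 = 100 ≡ 100 (mod 701)
10^4 ≡ 100^2 = 10000 ≡ 186 (mod 701)
10^8 ≡ 186^2 = 34596 ≡ 247 (mod 701)
10^16 ≡ 247^2 = 61009 ≡ 22 (mod 701)
10^32 ≡ 22^2 = 484 ≡ 484 (mod 701)
10^64 ≡ 484^2 = 234256 ≡ 122 (mod 701)
10^128 ≡ 122^2 = 14884 ≡ 163 (mod 701)
175 = 128 + 32 + 8 + 4 + 2 + 1 in binary powers of 2.
So 10^175 ≡ 163 · 484 · 247 · 186 · 100 · 10 ≡ 135 (mod 701).
Squaring chain: 135 → 700; reaches −1, so base 10 does not prove 701 composite.

135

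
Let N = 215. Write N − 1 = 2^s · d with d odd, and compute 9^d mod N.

124

215 − 1 = 214 = 2^1 · 107, so d = 107.
9^1 ≡ 9 (mod 215)
9^2 ≡ 9^2 = 81 ≡ 81 (mod 215)
9^4 ≡ 81^2 = 6561 ≡ 111 (mod 215)
9^8 ≡ 111^2 = 12321 ≡ 66 (mod 215)
9^16 ≡ 66^2 = 4356 ≡ 56 (mod 215)
9^32 ≡ 56^2 = 3136 ≡ 126 (mod 215)
9^64 ≡ 126^2 = 15876 ≡ 181 (mod 215)
107 = 64 + 32 + 8 + 2 + 1 in binary powers of 2.
So 9^107 ≡ 181 · 126 · 66 · 81 · 9 ≡ 124 (mod 215).
Squaring chain: 124; never reaches −1, so base 9 is a Miller–Rabin witness that 215 is composite.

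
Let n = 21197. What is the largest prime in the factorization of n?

47

21197 = 11 · 1927
1927 = 41 · 47
47 is prime.
So 21197 = 11 · 41 · 47; the largest prime factor is 47.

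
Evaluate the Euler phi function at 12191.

11952

Factor: 12191 = 73 · 167.
φ(12191) = (73−1) · (167−1) = 72 · 166 = 11952.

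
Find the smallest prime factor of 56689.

83

56689 is odd.
Digit sum 34, not divisible by 3.
Ends in 9: not divisible by 5.
7: 56689 = 7·8098 + 3
11: 56689 = 11·5153 + 6
13: 56689 = 13·4360 + 9
17: 56689 = 17·3334 + 11
19: 56689 = 19·2983 + 12
23: 56689 = 23·2464 + 17
29: 56689 = 29·1954 + 23
31: 56689 = 31·1828 + 21
37: 56689 = 37·1532 + 5
41: 56689 = 41·1382 + 27
43: 56689 = 43·1318 + 15
47: 56689 = 47·1206 + 7
53: 56689 = 53·1069 + 32
59: 56689 = 59·960 + 49
61: 56689 = 61·929 + 20
67: 56689 = 67·846 + 7
71: 56689 = 71·798 + 31
73: 56689 = 73·776 + 41
79: 56689 = 79·717 + 46
83: 56689 = 83·683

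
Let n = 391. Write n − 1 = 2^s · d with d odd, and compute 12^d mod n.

391 − 1 = 390 = 2^1 · 195, so d = 195.
12^1 ≡ 12 (mod 391)
12^2 ≡ 12^2 = 144 ≡ 144 (mod 391)
12^4 ≡ 144^2 = 20736 ≡ 13 (mod 391)
12^8 ≡ 13^2 = 169 ≡ 169 (mod 391)
12^16 ≡ 169^2 = 28561 ≡ 18 (mod 391)
12^32 ≡ 18^2 = 324 ≡ 324 (mod 391)
12^64 ≡ 324^2 = 104976 ≡ 188 (mod 391)
12^128 ≡ 188^2 = 35344 ≡ 154 (mod 391)
195 = 128 + 64 + 2 + 1 in binary powers of 2.
So 12^195 ≡ 154 · 188 · 144 · 12 ≡ 215 (mod 391).
Squaring chain: 215; never reaches −1, so base 12 is a Miller–Rabin witness that 391 is composite.

215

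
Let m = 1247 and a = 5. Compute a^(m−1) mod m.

436

5^1 ≡ 5 (mod 1247)
5^2 ≡ 5^2 = 25 ≡ 25 (mod 1247)
5^4 ≡ 25^2 = 625 ≡ 625 (mod 1247)
5^8 ≡ 625^2 = 390625 ≡ 314 (mod 1247)
5^16 ≡ 314^2 = 98596 ≡ 83 (mod 1247)
5^32 ≡ 83^2 = 6889 ≡ 654 (mod 1247)
5^64 ≡ 654^2 = 427716 ≡ 1242 (mod 1247)
5^128 ≡ 1242^2 = 1542564 ≡ 25 (mod 1247)
5^256 ≡ 25^2 = 625 ≡ 625 (mod 1247)
5^512 ≡ 625^2 = 390625 ≡ 314 (mod 1247)
5^1024 ≡ 314^2 = 98596 ≡ 83 (mod 1247)
1246 = 1024 + 128 + 64 + 16 + 8 + 4 + 2 in binary powers of 2.
So 5^1246 ≡ 83 · 25 · 1242 · 83 · 314 · 625 · 25 ≡ 436 (mod 1247).
Since 436 ≠ 1, base 5 is a Fermat witness: 1247 is composite.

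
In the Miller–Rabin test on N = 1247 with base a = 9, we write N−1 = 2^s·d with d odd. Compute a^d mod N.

1247 − 1 = 1246 = 2^1 · 623, so d = 623.
9^1 ≡ 9 (mod 1247)
9^2 ≡ 9^2 = 81 ≡ 81 (mod 1247)
9^4 ≡ 81^2 = 6561 ≡ 326 (mod 1247)
9^8 ≡ 326^2 = 106276 ≡ 281 (mod 1247)
9^16 ≡ 281^2 = 78961 ≡ 400 (mod 1247)
9^32 ≡ 400^2 = 160000 ≡ 384 (mod 1247)
9^64 ≡ 384^2 = 147456 ≡ 310 (mod 1247)
9^128 ≡ 310^2 = 96100 ≡ 81 (mod 1247)
9^256 ≡ 81^2 = 6561 ≡ 326 (mod 1247)
9^512 ≡ 326^2 = 106276 ≡ 281 (mod 1247)
623 = 512 + 64 + 32 + 8 + 4 + 2 + 1 in binary powers of 2.
So 9^623 ≡ 281 · 310 · 384 · 281 · 326 · 81 · 9 ≡ 608 (mod 1247).
Squaring chain: 608; never reaches −1, so base 9 is a Miller–Rabin witness that 1247 is composite.

608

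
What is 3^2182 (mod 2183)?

3^1 ≡ 3 (mod 2183)
3^2 ≡ 3^2 = 9 ≡ 9 (mod 2183)
3^4 ≡ 9^2 = 81 ≡ 81 (mod 2183)
3^8 ≡ 81^2 = 6561 ≡ 12 (mod 2183)
3^16 ≡ 12^2 = 144 ≡ 144 (mod 2183)
3^32 ≡ 144^2 = 20736 ≡ 1089 (mod 2183)
3^64 ≡ 1089^2 = 1185921 ≡ 552 (mod 2183)
3^128 ≡ 552^2 = 304704 ≡ 1267 (mod 2183)
3^256 ≡ 1267^2 = 1605289 ≡ 784 (mod 2183)
3^512 ≡ 784^2 = 614656 ≡ 1233 (mod 2183)
3^1024 ≡ 1233^2 = 1520289 ≡ 921 (mod 2183)
3^2048 ≡ 921^2 = 848241 ≡ 1237 (mod 2183)
2182 = 2048 + 128 + 4 + 2 in binary powers of 2.
So 3^2182 ≡ 1237 · 1267 · 81 · 9 ≡ 1302 (mod 2183).
Since 1302 ≠ 1, base 3 is a Fermat witness: 2183 is composite.

1302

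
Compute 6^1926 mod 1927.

777

6^1 ≡ 6 (mod 1927)
6^2 ≡ 6^2 = 36 ≡ 36 (mod 1927)
6^4 ≡ 36^2 = 1296 ≡ 1296 (mod 1927)
6^8 ≡ 1296^2 = 1679616 ≡ 1199 (mod 1927)
6^16 ≡ 1199^2 = 1437601 ≡ 59 (mod 1927)
6^32 ≡ 59^2 = 3481 ≡ 1554 (mod 1927)
6^64 ≡ 1554^2 = 2414916 ≡ 385 (mod 1927)
6^128 ≡ 385^2 = 148225 ≡ 1773 (mod 1927)
6^256 ≡ 1773^2 = 3143529 ≡ 592 (mod 1927)
6^512 ≡ 592^2 = 350464 ≡ 1677 (mod 1927)
6^1024 ≡ 1677^2 = 2812329 ≡ 836 (mod 1927)
1926 = 1024 + 512 + 256 + 128 + 4 + 2 in binary powers of 2.
So 6^1926 ≡ 836 · 1677 · 592 · 1773 · 1296 · 36 ≡ 777 (mod 1927).
Since 777 ≠ 1, base 6 is a Fermat witness: 1927 is composite.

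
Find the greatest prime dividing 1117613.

1117613 = 7 · 159659
159659 = 43 · 3713
3713 = 47 · 79
79 is prime.
So 1117613 = 7 · 43 · 47 · 79; the largest prime factor is 79.

79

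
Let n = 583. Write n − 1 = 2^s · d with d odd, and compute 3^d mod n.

234

583 − 1 = 582 = 2^1 · 291, so d = 291.
3^1 ≡ 3 (mod 583)
3^2 ≡ 3^2 = 9 ≡ 9 (mod 583)
3^4 ≡ 9^2 = 81 ≡ 81 (mod 583)
3^8 ≡ 81^2 = 6561 ≡ 148 (mod 583)
3^16 ≡ 148^2 = 21904 ≡ 333 (mod 583)
3^32 ≡ 333^2 = 110889 ≡ 119 (mod 583)
3^64 ≡ 119^2 = 14161 ≡ 169 (mod 583)
3^128 ≡ 169^2 = 28561 ≡ 577 (mod 583)
3^256 ≡ 577^2 = 332929 ≡ 36 (mod 583)
291 = 256 + 32 + 2 + 1 in binary powers of 2.
So 3^291 ≡ 36 · 119 · 9 · 3 ≡ 234 (mod 583).
Squaring chain: 234; never reaches −1, so base 3 is a Miller–Rabin witness that 583 is composite.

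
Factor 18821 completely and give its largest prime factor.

18821 = 11 · 1711
1711 = 29 · 59
59 is prime.
So 18821 = 11 · 29 · 59; the largest prime factor is 59.

59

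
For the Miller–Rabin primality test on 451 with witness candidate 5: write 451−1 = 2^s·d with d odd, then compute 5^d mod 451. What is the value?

451 − 1 = 450 = 2^1 · 225, so d = 225.
5^1 ≡ 5 (mod 451)
5^2 ≡ 5^2 = 25 ≡ 25 (mod 451)
5^4 ≡ 25^2 = 625 ≡ 174 (mod 451)
5^8 ≡ 174^2 = 30276 ≡ 59 (mod 451)
5^16 ≡ 59^2 = 3481 ≡ 324 (mod 451)
5^32 ≡ 324^2 = 104976 ≡ 344 (mod 451)
5^64 ≡ 344^2 = 118336 ≡ 174 (mod 451)
5^128 ≡ 174^2 = 30276 ≡ 59 (mod 451)
225 = 128 + 64 + 32 + 1 in binary powers of 2.
So 5^225 ≡ 59 · 174 · 344 · 5 ≡ 419 (mod 451).
Squaring chain: 419; never reaches −1, so base 5 is a Miller–Rabin witness that 451 is composite.

419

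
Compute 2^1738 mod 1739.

1283

2^1 ≡ 2 (mod 1739)
2^2 ≡ 2^2 = 4 ≡ 4 (mod 1739)
2^4 ≡ 4^2 = 16 ≡ 16 (mod 1739)
2^8 ≡ 16^2 = 256 ≡ 256 (mod 1739)
2^16 ≡ 256^2 = 65536 ≡ 1193 (mod 1739)
2^32 ≡ 1193^2 = 1423249 ≡ 747 (mod 1739)
2^64 ≡ 747^2 = 558009 ≡ 1529 (mod 1739)
2^128 ≡ 1529^2 = 2337841 ≡ 625 (mod 1739)
2^256 ≡ 625^2 = 390625 ≡ 1089 (mod 1739)
2^512 ≡ 1089^2 = 1185921 ≡ 1662 (mod 1739)
2^1024 ≡ 1662^2 = 2762244 ≡ 712 (mod 1739)
1738 = 1024 + 512 + 128 + 64 + 8 + 2 in binary powers of 2.
So 2^1738 ≡ 712 · 1662 · 625 · 1529 · 256 · 4 ≡ 1283 (mod 1739).
Since 1283 ≠ 1, base 2 is a Fermat witness: 1739 is composite.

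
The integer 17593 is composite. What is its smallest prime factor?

17593 is odd.
Digit sum 25, not divisible by 3.
Ends in 3: not divisible by 5.
7: 17593 = 7·2513 + 2
11: 17593 = 11·1599 + 4
13: 17593 = 13·1353 + 4
17: 17593 = 17·1034 + 15
19: 17593 = 19·925 + 18
23: 17593 = 23·764 + 21
29: 17593 = 29·606 + 19
31: 17593 = 31·567 + 16
37: 17593 = 37·475 + 18
41: 17593 = 41·429 + 4
43: 17593 = 43·409 + 6
47: 17593 = 47·374 + 15
53: 17593 = 53·331 + 50
59: 17593 = 59·298 + 11
61: 17593 = 61·288 + 25
67: 17593 = 67·262 + 39
71: 17593 = 71·247 + 56
73: 17593 = 73·241

73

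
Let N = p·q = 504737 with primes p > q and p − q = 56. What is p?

Since p = q + 56, we have 504737 = q(q + 56), so q² + 56q − 504737 = 0.
Discriminant: 56² + 4·504737 = 3136 + 2018948 = 2022084; √2022084 = 1422.
q = (−56 + 1422)/2 = 683, and p = q + 56 = 739.
Check: 683 · 739 = 504737.

739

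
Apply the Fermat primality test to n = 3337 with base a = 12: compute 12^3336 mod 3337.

952

12^1 ≡ 12 (mod 3337)
12^2 ≡ 12^2 = 144 ≡ 144 (mod 3337)
12^4 ≡ 144^2 = 20736 ≡ 714 (mod 3337)
12^8 ≡ 714^2 = 509796 ≡ 2572 (mod 3337)
12^16 ≡ 2572^2 = 6615184 ≡ 1250 (mod 3337)
12^32 ≡ 1250^2 = 1562500 ≡ 784 (mod 3337)
12^64 ≡ 784^2 = 614656 ≡ 648 (mod 3337)
12^128 ≡ 648^2 = 419904 ≡ 2779 (mod 3337)
12^256 ≡ 2779^2 = 7722841 ≡ 1023 (mod 3337)
12^512 ≡ 1023^2 = 1046529 ≡ 2048 (mod 3337)
12^1024 ≡ 2048^2 = 4194304 ≡ 3032 (mod 3337)
12^2048 ≡ 3032^2 = 9193024 ≡ 2926 (mod 3337)
3336 = 2048 + 1024 + 256 + 8 in binary powers of 2.
So 12^3336 ≡ 2926 · 3032 · 1023 · 2572 ≡ 952 (mod 3337).
Since 952 ≠ 1, base 12 is a Fermat witness: 3337 is composite.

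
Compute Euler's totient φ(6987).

Factor: 6987 = 3 · 17 · 137.
φ(6987) = (3−1) · (17−1) · (137−1) = 2 · 16 · 136 = 4352.

4352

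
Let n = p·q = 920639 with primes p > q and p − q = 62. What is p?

991

Since p = q + 62, we have 920639 = q(q + 62), so q² + 62q − 920639 = 0.
Discriminant: 62² + 4·920639 = 3844 + 3682556 = 3686400; √3686400 = 1920.
q = (−62 + 1920)/2 = 929, and p = q + 62 = 991.
Check: 929 · 991 = 920639.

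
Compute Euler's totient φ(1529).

Factor: 1529 = 11 · 139.
φ(1529) = (11−1) · (139−1) = 10 · 138 = 1380.

1380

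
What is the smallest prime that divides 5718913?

5718913 is odd.
Digit sum 34, not divisible by 3.
Ends in 3: not divisible by 5.
7: 5718913 = 7·816987 + 4
11: 5718913 = 11·519901 + 2
13: 5718913 = 13·439916 + 5
17: 5718913 = 17·336406 + 11
19: 5718913 = 19·300995 + 8
23: 5718913 = 23·248648 + 9
29: 5718913 = 29·197203 + 26
31: 5718913 = 31·184481 + 2
37: 5718913 = 37·154565 + 8
41: 5718913 = 41·139485 + 28
43: 5718913 = 43·132997 + 42
47: 5718913 = 47·121679

47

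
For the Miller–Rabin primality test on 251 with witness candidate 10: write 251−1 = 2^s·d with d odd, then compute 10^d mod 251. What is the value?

251 − 1 = 250 = 2^1 · 125, so d = 125.
10^1 ≡ 10 (mod 251)
10^2 ≡ 10^2 = 100 ≡ 100 (mod 251)
10^4 ≡ 100^2 = 10000 ≡ 211 (mod 251)
10^8 ≡ 211^2 = 44521 ≡ 94 (mod 251)
10^16 ≡ 94^2 = 8836 ≡ 51 (mod 251)
10^32 ≡ 51^2 = 2601 ≡ 91 (mod 251)
10^64 ≡ 91^2 = 8281 ≡ 249 (mod 251)
125 = 64 + 32 + 16 + 8 + 4 + 1 in binary powers of 2.
So 10^125 ≡ 249 · 91 · 51 · 94 · 211 · 10 ≡ 250 (mod 251).
Since 10^d ≡ 250 (mod 251), base 10 does not prove 251 composite.

250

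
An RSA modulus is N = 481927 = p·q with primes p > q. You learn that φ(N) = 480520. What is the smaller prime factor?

φ(n) = (p−1)(q−1) = n − (p+q) + 1, so p + q = 481927 − 480520 + 1 = 1408.
p and q are the roots of t² − 1408t + 481927 = 0.
Discriminant: 1408² − 4·481927 = 1982464 − 1927708 = 54756; √54756 = 234.
q = (1408 − 234)/2 = 587, p = (1408 + 234)/2 = 821.
Check: 587 · 821 = 481927.

587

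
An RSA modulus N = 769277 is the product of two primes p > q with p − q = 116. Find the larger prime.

937

Since p = q + 116, we have 769277 = q(q + 116), so q² + 116q − 769277 = 0.
Discriminant: 116² + 4·769277 = 13456 + 3077108 = 3090564; √3090564 = 1758.
q = (−116 + 1758)/2 = 821, and p = q + 116 = 937.
Check: 821 · 937 = 769277.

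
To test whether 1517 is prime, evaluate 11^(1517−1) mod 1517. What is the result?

11^1 ≡ 11 (mod 1517)
11^2 ≡ 11^2 = 121 ≡ 121 (mod 1517)
11^4 ≡ 121^2 = 14641 ≡ 988 (mod 1517)
11^8 ≡ 988^2 = 976144 ≡ 713 (mod 1517)
11^16 ≡ 713^2 = 508369 ≡ 174 (mod 1517)
11^32 ≡ 174^2 = 30276 ≡ 1453 (mod 1517)
11^64 ≡ 1453^2 = 2111209 ≡ 1062 (mod 1517)
11^128 ≡ 1062^2 = 1127844 ≡ 713 (mod 1517)
11^256 ≡ 713^2 = 508369 ≡ 174 (mod 1517)
11^512 ≡ 174^2 = 30276 ≡ 1453 (mod 1517)
11^1024 ≡ 1453^2 = 2111209 ≡ 1062 (mod 1517)
1516 = 1024 + 256 + 128 + 64 + 32 + 8 + 4 in binary powers of 2.
So 11^1516 ≡ 1062 · 174 · 713 · 1062 · 1453 · 713 · 988 ≡ 359 (mod 1517).
Since 359 ≠ 1, base 11 is a Fermat witness: 1517 is composite.

359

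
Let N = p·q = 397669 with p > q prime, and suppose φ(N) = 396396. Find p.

φ(n) = (p−1)(q−1) = n − (p+q) + 1, so p + q = 397669 − 396396 + 1 = 1274.
p and q are the roots of t² − 1274t + 397669 = 0.
Discriminant: 1274² − 4·397669 = 1623076 − 1590676 = 32400; √32400 = 180.
q = (1274 − 180)/2 = 547, p = (1274 + 180)/2 = 727.
Check: 547 · 727 = 397669.

727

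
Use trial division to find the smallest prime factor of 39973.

39973 is odd.
Digit sum 31, not divisible by 3.
Ends in 3: not divisible by 5.
7: 39973 = 7·5710 + 3
11: 39973 = 11·3633 + 10
13: 39973 = 13·3074 + 11
17: 39973 = 17·2351 + 6
19: 39973 = 19·2103 + 16
23: 39973 = 23·1737 + 22
29: 39973 = 29·1378 + 11
31: 39973 = 31·1289 + 14
37: 39973 = 37·1080 + 13
41: 39973 = 41·974 + 39
43: 39973 = 43·929 + 26
47: 39973 = 47·850 + 23
53: 39973 = 53·754 + 11
59: 39973 = 59·677 + 30
61: 39973 = 61·655 + 18
67: 39973 = 67·596 + 41
71: 39973 = 71·563

71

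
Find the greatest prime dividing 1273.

67

1273 = 19 · 67
67 is prime.
So 1273 = 19 · 67; the largest prime factor is 67.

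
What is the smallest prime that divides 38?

38 is even: 2 divides it.

2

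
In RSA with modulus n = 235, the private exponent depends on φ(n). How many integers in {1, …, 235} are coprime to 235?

Factor: 235 = 5 · 47.
φ(235) = (5−1) · (47−1) = 4 · 46 = 184.

184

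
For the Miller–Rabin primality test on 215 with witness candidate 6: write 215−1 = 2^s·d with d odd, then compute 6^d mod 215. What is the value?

36

215 − 1 = 214 = 2^1 · 107, so d = 107.
6^1 ≡ 6 (mod 215)
6^2 ≡ 6^2 = 36 ≡ 36 (mod 215)
6^4 ≡ 36^2 = 1296 ≡ 6 (mod 215)
6^8 ≡ 6^2 = 36 ≡ 36 (mod 215)
6^16 ≡ 36^2 = 1296 ≡ 6 (mod 215)
6^32 ≡ 6^2 = 36 ≡ 36 (mod 215)
6^64 ≡ 36^2 = 1296 ≡ 6 (mod 215)
107 = 64 + 32 + 8 + 2 + 1 in binary powers of 2.
So 6^107 ≡ 6 · 36 · 36 · 36 · 6 ≡ 36 (mod 215).
Squaring chain: 36; never reaches −1, so base 6 is a Miller–Rabin witness that 215 is composite.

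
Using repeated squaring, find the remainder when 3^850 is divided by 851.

3^1 ≡ 3 (mod 851)
3^2 ≡ 3^2 = 9 ≡ 9 (mod 851)
3^4 ≡ 9^2 = 81 ≡ 81 (mod 851)
3^8 ≡ 81^2 = 6561 ≡ 604 (mod 851)
3^16 ≡ 604^2 = 364816 ≡ 588 (mod 851)
3^32 ≡ 588^2 = 345744 ≡ 238 (mod 851)
3^64 ≡ 238^2 = 56644 ≡ 478 (mod 851)
3^128 ≡ 478^2 = 228484 ≡ 416 (mod 851)
3^256 ≡ 416^2 = 173056 ≡ 303 (mod 851)
3^512 ≡ 303^2 = 91809 ≡ 752 (mod 851)
850 = 512 + 256 + 64 + 16 + 2 in binary powers of 2.
So 3^850 ≡ 752 · 303 · 478 · 588 · 9 ≡ 303 (mod 851).
Since 303 ≠ 1, base 3 is a Fermat witness: 851 is composite.

303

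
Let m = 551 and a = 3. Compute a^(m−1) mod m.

3^1 ≡ 3 (mod 551)
3^2 ≡ 3^2 = 9 ≡ 9 (mod 551)
3^4 ≡ 9^2 = 81 ≡ 81 (mod 551)
3^8 ≡ 81^2 = 6561 ≡ 500 (mod 551)
3^16 ≡ 500^2 = 250000 ≡ 397 (mod 551)
3^32 ≡ 397^2 = 157609 ≡ 23 (mod 551)
3^64 ≡ 23^2 = 529 ≡ 529 (mod 551)
3^128 ≡ 529^2 = 279841 ≡ 484 (mod 551)
3^256 ≡ 484^2 = 234256 ≡ 81 (mod 551)
3^512 ≡ 81^2 = 6561 ≡ 500 (mod 551)
550 = 512 + 32 + 4 + 2 in binary powers of 2.
So 3^550 ≡ 500 · 23 · 81 · 9 ≡ 35 (mod 551).
Since 35 ≠ 1, base 3 is a Fermat witness: 551 is composite.

35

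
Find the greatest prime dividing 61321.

61321 = 13 · 4717
4717 = 53 · 89
89 is prime.
So 61321 = 13 · 53 · 89; the largest prime factor is 89.

89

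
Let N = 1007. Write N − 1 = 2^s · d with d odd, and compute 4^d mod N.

271

1007 − 1 = 1006 = 2^1 · 503, so d = 503.
4^1 ≡ 4 (mod 1007)
4^2 ≡ 4^2 = 16 ≡ 16 (mod 1007)
4^4 ≡ 16^2 = 256 ≡ 256 (mod 1007)
4^8 ≡ 256^2 = 65536 ≡ 81 (mod 1007)
4^16 ≡ 81^2 = 6561 ≡ 519 (mod 1007)
4^32 ≡ 519^2 = 269361 ≡ 492 (mod 1007)
4^64 ≡ 492^2 = 242064 ≡ 384 (mod 1007)
4^128 ≡ 384^2 = 147456 ≡ 434 (mod 1007)
4^256 ≡ 434^2 = 188356 ≡ 47 (mod 1007)
503 = 256 + 128 + 64 + 32 + 16 + 4 + 2 + 1 in binary powers of 2.
So 4^503 ≡ 47 · 434 · 384 · 492 · 519 · 256 · 16 · 4 ≡ 271 (mod 1007).
Squaring chain: 271; never reaches −1, so base 4 is a Miller–Rabin witness that 1007 is composite.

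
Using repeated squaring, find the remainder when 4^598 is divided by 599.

4^1 ≡ 4 (mod 599)
4^2 ≡ 4^2 = 16 ≡ 16 (mod 599)
4^4 ≡ 16^2 = 256 ≡ 256 (mod 599)
4^8 ≡ 256^2 = 65536 ≡ 245 (mod 599)
4^16 ≡ 245^2 = 60025 ≡ 125 (mod 599)
4^32 ≡ 125^2 = 15625 ≡ 51 (mod 599)
4^64 ≡ 51^2 = 2601 ≡ 205 (mod 599)
4^128 ≡ 205^2 = 42025 ≡ 95 (mod 599)
4^256 ≡ 95^2 = 9025 ≡ 40 (mod 599)
4^512 ≡ 40^2 = 1600 ≡ 402 (mod 599)
598 = 512 + 64 + 16 + 4 + 2 in binary powers of 2.
So 4^598 ≡ 402 · 205 · 125 · 256 · 16 ≡ 1 (mod 599).
Since the result is 1, base 4 gives no evidence that 599 is composite.

1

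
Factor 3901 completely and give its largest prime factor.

83

3901 = 47 · 83
83 is prime.
So 3901 = 47 · 83; the largest prime factor is 83.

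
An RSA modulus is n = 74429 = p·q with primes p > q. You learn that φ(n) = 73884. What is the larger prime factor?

φ(n) = (p−1)(q−1) = n − (p+q) + 1, so p + q = 74429 − 73884 + 1 = 546.
p and q are the roots of t² − 546t + 74429 = 0.
Discriminant: 546² − 4·74429 = 298116 − 297716 = 400; √400 = 20.
q = (546 − 20)/2 = 263, p = (546 + 20)/2 = 283.
Check: 263 · 283 = 74429.

283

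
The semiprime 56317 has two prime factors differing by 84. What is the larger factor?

Since p = q + 84, we have 56317 = q(q + 84), so q² + 84q − 56317 = 0.
Discriminant: 84² + 4·56317 = 7056 + 225268 = 232324; √232324 = 482.
q = (−84 + 482)/2 = 199, and p = q + 84 = 283.
Check: 199 · 283 = 56317.

283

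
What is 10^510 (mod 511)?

484

10^1 ≡ 10 (mod 511)
10^2 ≡ 10^2 = 100 ≡ 100 (mod 511)
10^4 ≡ 100^2 = 10000 ≡ 291 (mod 511)
10^8 ≡ 291^2 = 84681 ≡ 366 (mod 511)
10^16 ≡ 366^2 = 133956 ≡ 74 (mod 511)
10^32 ≡ 74^2 = 5476 ≡ 366 (mod 511)
10^64 ≡ 366^2 = 133956 ≡ 74 (mod 511)
10^128 ≡ 74^2 = 5476 ≡ 366 (mod 511)
10^256 ≡ 366^2 = 133956 ≡ 74 (mod 511)
510 = 256 + 128 + 64 + 32 + 16 + 8 + 4 + 2 in binary powers of 2.
So 10^510 ≡ 74 · 366 · 74 · 366 · 74 · 366 · 291 · 100 ≡ 484 (mod 511).
Since 484 ≠ 1, base 10 is a Fermat witness: 511 is composite.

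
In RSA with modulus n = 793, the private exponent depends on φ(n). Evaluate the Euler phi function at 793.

720

Factor: 793 = 13 · 61.
φ(793) = (13−1) · (61−1) = 12 · 60 = 720.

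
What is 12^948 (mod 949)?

12^1 ≡ 12 (mod 949)
12^2 ≡ 12^2 = 144 ≡ 144 (mod 949)
12^4 ≡ 144^2 = 20736 ≡ 807 (mod 949)
12^8 ≡ 807^2 = 651249 ≡ 235 (mod 949)
12^16 ≡ 235^2 = 55225 ≡ 183 (mod 949)
12^32 ≡ 183^2 = 33489 ≡ 274 (mod 949)
12^64 ≡ 274^2 = 75076 ≡ 105 (mod 949)
12^128 ≡ 105^2 = 11025 ≡ 586 (mod 949)
12^256 ≡ 586^2 = 343396 ≡ 807 (mod 949)
12^512 ≡ 807^2 = 651249 ≡ 235 (mod 949)
948 = 512 + 256 + 128 + 32 + 16 + 4 in binary powers of 2.
So 12^948 ≡ 235 · 807 · 586 · 274 · 183 · 807 ≡ 794 (mod 949).
Since 794 ≠ 1, base 12 is a Fermat witness: 949 is composite.

794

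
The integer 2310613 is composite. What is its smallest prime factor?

37

2310613 is odd.
Digit sum 16, not divisible by 3.
Ends in 3: not divisible by 5.
7: 2310613 = 7·330087 + 4
11: 2310613 = 11·210055 + 8
13: 2310613 = 13·177739 + 6
17: 2310613 = 17·135918 + 7
19: 2310613 = 19·121611 + 4
23: 2310613 = 23·100461 + 10
29: 2310613 = 29·79676 + 9
31: 2310613 = 31·74535 + 28
37: 2310613 = 37·62449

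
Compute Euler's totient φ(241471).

Factor: 241471 = 19 · 71 · 179.
φ(241471) = (19−1) · (71−1) · (179−1) = 18 · 70 · 178 = 224280.

224280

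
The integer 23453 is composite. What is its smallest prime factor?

23453 is odd.
Digit sum 17, not divisible by 3.
Ends in 3: not divisible by 5.
7: 23453 = 7·3350 + 3
11: 23453 = 11·2132 + 1
13: 23453 = 13·1804 + 1
17: 23453 = 17·1379 + 10
19: 23453 = 19·1234 + 7
23: 23453 = 23·1019 + 16
29: 23453 = 29·808 + 21
31: 23453 = 31·756 + 17
37: 23453 = 37·633 + 32
41: 23453 = 41·572 + 1
43: 23453 = 43·545 + 18
47: 23453 = 47·499

47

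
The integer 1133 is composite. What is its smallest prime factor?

11

1133 is odd.
Digit sum 8, not divisible by 3.
Ends in 3: not divisible by 5.
7: 1133 = 7·161 + 6
11: 1133 = 11·103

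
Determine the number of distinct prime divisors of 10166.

10166 = 2 · 5083
5083 = 13 · 391
391 = 17 · 23
10166 = 2 · 13 · 17 · 23, which has 4 distinct prime factors.

4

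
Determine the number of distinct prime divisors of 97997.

97997 = 43^2 · 53
97997 = 43^2 · 53, which has 2 distinct prime factors.

2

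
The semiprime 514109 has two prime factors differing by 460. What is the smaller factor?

Since p = q + 460, we have 514109 = q(q + 460), so q² + 460q − 514109 = 0.
Discriminant: 460² + 4·514109 = 211600 + 2056436 = 2268036; √2268036 = 1506.
q = (−460 + 1506)/2 = 523, and p = q + 460 = 983.
Check: 523 · 983 = 514109.

523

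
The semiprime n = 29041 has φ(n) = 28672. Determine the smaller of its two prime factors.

113

φ(n) = (p−1)(q−1) = n − (p+q) + 1, so p + q = 29041 − 28672 + 1 = 370.
p and q are the roots of t² − 370t + 29041 = 0.
Discriminant: 370² − 4·29041 = 136900 − 116164 = 20736; √20736 = 144.
q = (370 − 144)/2 = 113, p = (370 + 144)/2 = 257.
Check: 113 · 257 = 29041.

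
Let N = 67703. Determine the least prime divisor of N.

79

67703 is odd.
Digit sum 23, not divisible by 3.
Ends in 3: not divisible by 5.
7: 67703 = 7·9671 + 6
11: 67703 = 11·6154 + 9
13: 67703 = 13·5207 + 12
17: 67703 = 17·3982 + 9
19: 67703 = 19·3563 + 6
23: 67703 = 23·2943 + 14
29: 67703 = 29·2334 + 17
31: 67703 = 31·2183 + 30
37: 67703 = 37·1829 + 30
41: 67703 = 41·1651 + 12
43: 67703 = 43·1574 + 21
47: 67703 = 47·1440 + 23
53: 67703 = 53·1277 + 22
59: 67703 = 59·1147 + 30
61: 67703 = 61·1109 + 54
67: 67703 = 67·1010 + 33
71: 67703 = 71·953 + 40
73: 67703 = 73·927 + 32
79: 67703 = 79·857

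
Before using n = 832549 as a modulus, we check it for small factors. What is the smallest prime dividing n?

59

832549 is odd.
Digit sum 31, not divisible by 3.
Ends in 9: not divisible by 5.
7: 832549 = 7·118935 + 4
11: 832549 = 11·75686 + 3
13: 832549 = 13·64042 + 3
17: 832549 = 17·48973 + 8
19: 832549 = 19·43818 + 7
23: 832549 = 23·36197 + 18
29: 832549 = 29·28708 + 17
31: 832549 = 31·26856 + 13
37: 832549 = 37·22501 + 12
41: 832549 = 41·20306 + 3
43: 832549 = 43·19361 + 26
47: 832549 = 47·17713 + 38
53: 832549 = 53·15708 + 25
59: 832549 = 59·14111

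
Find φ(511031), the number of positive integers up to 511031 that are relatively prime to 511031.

Factor: 511031 = 47 · 83 · 131.
φ(511031) = (47−1) · (83−1) · (131−1) = 46 · 82 · 130 = 490360.

490360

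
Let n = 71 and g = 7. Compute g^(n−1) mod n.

7^1 ≡ 7 (mod 71)
7^2 ≡ 7^2 = 49 ≡ 49 (mod 71)
7^4 ≡ 49^2 = 2401 ≡ 58 (mod 71)
7^8 ≡ 58^2 = 3364 ≡ 27 (mod 71)
7^16 ≡ 27^2 = 729 ≡ 19 (mod 71)
7^32 ≡ 19^2 = 361 ≡ 6 (mod 71)
7^64 ≡ 6^2 = 36 ≡ 36 (mod 71)
70 = 64 + 4 + 2 in binary powers of 2.
So 7^70 ≡ 36 · 58 · 49 ≡ 1 (mod 71).
Since the result is 1, base 7 gives no evidence that 71 is composite.

1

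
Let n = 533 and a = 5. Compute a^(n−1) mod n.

5^1 ≡ 5 (mod 533)
5^2 ≡ 5^2 = 25 ≡ 25 (mod 533)
5^4 ≡ 25^2 = 625 ≡ 92 (mod 533)
5^8 ≡ 92^2 = 8464 ≡ 469 (mod 533)
5^16 ≡ 469^2 = 219961 ≡ 365 (mod 533)
5^32 ≡ 365^2 = 133225 ≡ 508 (mod 533)
5^64 ≡ 508^2 = 258064 ≡ 92 (mod 533)
5^128 ≡ 92^2 = 8464 ≡ 469 (mod 533)
5^256 ≡ 469^2 = 219961 ≡ 365 (mod 533)
5^512 ≡ 365^2 = 133225 ≡ 508 (mod 533)
532 = 512 + 16 + 4 in binary powers of 2.
So 5^532 ≡ 508 · 365 · 92 ≡ 508 (mod 533).
Since 508 ≠ 1, base 5 is a Fermat witness: 533 is composite.

508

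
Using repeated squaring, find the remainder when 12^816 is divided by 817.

12^1 ≡ 12 (mod 817)
12^2 ≡ 12^2 = 144 ≡ 144 (mod 817)
12^4 ≡ 144^2 = 20736 ≡ 311 (mod 817)
12^8 ≡ 311^2 = 96721 ≡ 315 (mod 817)
12^16 ≡ 315^2 = 99225 ≡ 368 (mod 817)
12^32 ≡ 368^2 = 135424 ≡ 619 (mod 817)
12^64 ≡ 619^2 = 383161 ≡ 805 (mod 817)
12^128 ≡ 805^2 = 648025 ≡ 144 (mod 817)
12^256 ≡ 144^2 = 20736 ≡ 311 (mod 817)
12^512 ≡ 311^2 = 96721 ≡ 315 (mod 817)
816 = 512 + 256 + 32 + 16 in binary powers of 2.
So 12^816 ≡ 315 · 311 · 619 · 368 ≡ 704 (mod 817).
Since 704 ≠ 1, base 12 is a Fermat witness: 817 is composite.

704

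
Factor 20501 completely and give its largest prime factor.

20501 = 13 · 1577
1577 = 19 · 83
83 is prime.
So 20501 = 13 · 19 · 83; the largest prime factor is 83.

83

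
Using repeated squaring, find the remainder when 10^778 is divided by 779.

139

10^1 ≡ 10 (mod 779)
10^2 ≡ 10^2 = 100 ≡ 100 (mod 779)
10^4 ≡ 100^2 = 10000 ≡ 652 (mod 779)
10^8 ≡ 652^2 = 425104 ≡ 549 (mod 779)
10^16 ≡ 549^2 = 301401 ≡ 707 (mod 779)
10^32 ≡ 707^2 = 499849 ≡ 510 (mod 779)
10^64 ≡ 510^2 = 260100 ≡ 693 (mod 779)
10^128 ≡ 693^2 = 480249 ≡ 385 (mod 779)
10^256 ≡ 385^2 = 148225 ≡ 215 (mod 779)
10^512 ≡ 215^2 = 46225 ≡ 264 (mod 779)
778 = 512 + 256 + 8 + 2 in binary powers of 2.
So 10^778 ≡ 264 · 215 · 549 · 100 ≡ 139 (mod 779).
Since 139 ≠ 1, base 10 is a Fermat witness: 779 is composite.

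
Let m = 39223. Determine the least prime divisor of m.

39223 is odd.
Digit sum 19, not divisible by 3.
Ends in 3: not divisible by 5.
7: 39223 = 7·5603 + 2
11: 39223 = 11·3565 + 8
13: 39223 = 13·3017 + 2
17: 39223 = 17·2307 + 4
19: 39223 = 19·2064 + 7
23: 39223 = 23·1705 + 8
29: 39223 = 29·1352 + 15
31: 39223 = 31·1265 + 8
37: 39223 = 37·1060 + 3
41: 39223 = 41·956 + 27
43: 39223 = 43·912 + 7
47: 39223 = 47·834 + 25
53: 39223 = 53·740 + 3
59: 39223 = 59·664 + 47
61: 39223 = 61·643

61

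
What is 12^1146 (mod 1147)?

12^1 ≡ 12 (mod 1147)
12^2 ≡ 12^2 = 144 ≡ 144 (mod 1147)
12^4 ≡ 144^2 = 20736 ≡ 90 (mod 1147)
12^8 ≡ 90^2 = 8100 ≡ 71 (mod 1147)
12^16 ≡ 71^2 = 5041 ≡ 453 (mod 1147)
12^32 ≡ 453^2 = 205209 ≡ 1043 (mod 1147)
12^64 ≡ 1043^2 = 1087849 ≡ 493 (mod 1147)
12^128 ≡ 493^2 = 243049 ≡ 1032 (mod 1147)
12^256 ≡ 1032^2 = 1065024 ≡ 608 (mod 1147)
12^512 ≡ 608^2 = 369664 ≡ 330 (mod 1147)
12^1024 ≡ 330^2 = 108900 ≡ 1082 (mod 1147)
1146 = 1024 + 64 + 32 + 16 + 8 + 2 in binary powers of 2.
So 12^1146 ≡ 1082 · 493 · 1043 · 453 · 71 · 144 ≡ 1025 (mod 1147).
Since 1025 ≠ 1, base 12 is a Fermat witness: 1147 is composite.

1025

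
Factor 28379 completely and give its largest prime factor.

28379 = 13 · 2183
2183 = 37 · 59
59 is prime.
So 28379 = 13 · 37 · 59; the largest prime factor is 59.

59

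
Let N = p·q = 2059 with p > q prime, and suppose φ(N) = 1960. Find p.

71

φ(n) = (p−1)(q−1) = n − (p+q) + 1, so p + q = 2059 − 1960 + 1 = 100.
p and q are the roots of t² − 100t + 2059 = 0.
Discriminant: 100² − 4·2059 = 10000 − 8236 = 1764; √1764 = 42.
q = (100 − 42)/2 = 29, p = (100 + 42)/2 = 71.
Check: 29 · 71 = 2059.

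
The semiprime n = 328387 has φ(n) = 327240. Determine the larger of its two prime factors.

607

φ(n) = (p−1)(q−1) = n − (p+q) + 1, so p + q = 328387 − 327240 + 1 = 1148.
p and q are the roots of t² − 1148t + 328387 = 0.
Discriminant: 1148² − 4·328387 = 1317904 − 1313548 = 4356; √4356 = 66.
q = (1148 − 66)/2 = 541, p = (1148 + 66)/2 = 607.
Check: 541 · 607 = 328387.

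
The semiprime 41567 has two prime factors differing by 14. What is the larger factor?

211

Since p = q + 14, we have 41567 = q(q + 14), so q² + 14q − 41567 = 0.
Discriminant: 14² + 4·41567 = 196 + 166268 = 166464; √166464 = 408.
q = (−14 + 408)/2 = 197, and p = q + 14 = 211.
Check: 197 · 211 = 41567.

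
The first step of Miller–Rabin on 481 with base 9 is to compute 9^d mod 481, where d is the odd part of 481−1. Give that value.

417

481 − 1 = 480 = 2^5 · 15, so d = 15.
9^1 ≡ 9 (mod 481)
9^2 ≡ 9^2 = 81 ≡ 81 (mod 481)
9^4 ≡ 81^2 = 6561 ≡ 308 (mod 481)
9^8 ≡ 308^2 = 94864 ≡ 107 (mod 481)
15 = 8 + 4 + 2 + 1 in binary powers of 2.
So 9^15 ≡ 107 · 308 · 81 · 9 ≡ 417 (mod 481).
Squaring chain: 417 → 248 → 417 → 248 → 417; never reaches −1, so base 9 is a Miller–Rabin witness that 481 is composite.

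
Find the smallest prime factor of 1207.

17

1207 is odd.
Digit sum 10, not divisible by 3.
Ends in 7: not divisible by 5.
7: 1207 = 7·172 + 3
11: 1207 = 11·109 + 8
13: 1207 = 13·92 + 11
17: 1207 = 17·71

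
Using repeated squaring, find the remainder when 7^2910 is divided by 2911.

1795

7^1 ≡ 7 (mod 2911)
7^2 ≡ 7^2 = 49 ≡ 49 (mod 2911)
7^4 ≡ 49^2 = 2401 ≡ 2401 (mod 2911)
7^8 ≡ 2401^2 = 5764801 ≡ 1021 (mod 2911)
7^16 ≡ 1021^2 = 1042441 ≡ 303 (mod 2911)
7^32 ≡ 303^2 = 91809 ≡ 1568 (mod 2911)
7^64 ≡ 1568^2 = 2458624 ≡ 1740 (mod 2911)
7^128 ≡ 1740^2 = 3027600 ≡ 160 (mod 2911)
7^256 ≡ 160^2 = 25600 ≡ 2312 (mod 2911)
7^512 ≡ 2312^2 = 5345344 ≡ 748 (mod 2911)
7^1024 ≡ 748^2 = 559504 ≡ 592 (mod 2911)
7^2048 ≡ 592^2 = 350464 ≡ 1144 (mod 2911)
2910 = 2048 + 512 + 256 + 64 + 16 + 8 + 4 + 2 in binary powers of 2.
So 7^2910 ≡ 1144 · 748 · 2312 · 1740 · 303 · 1021 · 2401 · 49 ≡ 1795 (mod 2911).
Since 1795 ≠ 1, base 7 is a Fermat witness: 2911 is composite.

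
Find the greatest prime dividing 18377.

18377 = 17 · 1081
1081 = 23 · 47
47 is prime.
So 18377 = 17 · 23 · 47; the largest prime factor is 47.

47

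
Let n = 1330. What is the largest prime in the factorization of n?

19

1330 = 2 · 665
665 = 5 · 133
133 = 7 · 19
19 is prime.
So 1330 = 2 · 5 · 7 · 19; the largest prime factor is 19.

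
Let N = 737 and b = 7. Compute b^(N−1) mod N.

301

7^1 ≡ 7 (mod 737)
7^2 ≡ 7^2 = 49 ≡ 49 (mod 737)
7^4 ≡ 49^2 = 2401 ≡ 190 (mod 737)
7^8 ≡ 190^2 = 36100 ≡ 724 (mod 737)
7^16 ≡ 724^2 = 524176 ≡ 169 (mod 737)
7^32 ≡ 169^2 = 28561 ≡ 555 (mod 737)
7^64 ≡ 555^2 = 308025 ≡ 696 (mod 737)
7^128 ≡ 696^2 = 484416 ≡ 207 (mod 737)
7^256 ≡ 207^2 = 42849 ≡ 103 (mod 737)
7^512 ≡ 103^2 = 10609 ≡ 291 (mod 737)
736 = 512 + 128 + 64 + 32 in binary powers of 2.
So 7^736 ≡ 291 · 207 · 696 · 555 ≡ 301 (mod 737).
Since 301 ≠ 1, base 7 is a Fermat witness: 737 is composite.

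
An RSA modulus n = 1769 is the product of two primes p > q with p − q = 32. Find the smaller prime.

Since p = q + 32, we have 1769 = q(q + 32), so q² + 32q − 1769 = 0.
Discriminant: 32² + 4·1769 = 1024 + 7076 = 8100; √8100 = 90.
q = (−32 + 90)/2 = 29, and p = q + 32 = 61.
Check: 29 · 61 = 1769.

29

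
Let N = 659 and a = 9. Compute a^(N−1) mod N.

1

9^1 ≡ 9 (mod 659)
9^2 ≡ 9^2 = 81 ≡ 81 (mod 659)
9^4 ≡ 81^2 = 6561 ≡ 630 (mod 659)
9^8 ≡ 630^2 = 396900 ≡ 182 (mod 659)
9^16 ≡ 182^2 = 33124 ≡ 174 (mod 659)
9^32 ≡ 174^2 = 30276 ≡ 621 (mod 659)
9^64 ≡ 621^2 = 385641 ≡ 126 (mod 659)
9^128 ≡ 126^2 = 15876 ≡ 60 (mod 659)
9^256 ≡ 60^2 = 3600 ≡ 305 (mod 659)
9^512 ≡ 305^2 = 93025 ≡ 106 (mod 659)
658 = 512 + 128 + 16 + 2 in binary powers of 2.
So 9^658 ≡ 106 · 60 · 174 · 81 ≡ 1 (mod 659).
Since the result is 1, base 9 gives no evidence that 659 is composite.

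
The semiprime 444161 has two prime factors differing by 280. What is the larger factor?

Since p = q + 280, we have 444161 = q(q + 280), so q² + 280q − 444161 = 0.
Discriminant: 280² + 4·444161 = 78400 + 1776644 = 1855044; √1855044 = 1362.
q = (−280 + 1362)/2 = 541, and p = q + 280 = 821.
Check: 541 · 821 = 444161.

821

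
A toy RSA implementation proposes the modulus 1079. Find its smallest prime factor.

1079 is odd.
Digit sum 17, not divisible by 3.
Ends in 9: not divisible by 5.
7: 1079 = 7·154 + 1
11: 1079 = 11·98 + 1
13: 1079 = 13·83

13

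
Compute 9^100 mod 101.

1

9^1 ≡ 9 (mod 101)
9^2 ≡ 9^2 = 81 ≡ 81 (mod 101)
9^4 ≡ 81^2 = 6561 ≡ 97 (mod 101)
9^8 ≡ 97^2 = 9409 ≡ 16 (mod 101)
9^16 ≡ 16^2 = 256 ≡ 54 (mod 101)
9^32 ≡ 54^2 = 2916 ≡ 88 (mod 101)
9^64 ≡ 88^2 = 7744 ≡ 68 (mod 101)
100 = 64 + 32 + 4 in binary powers of 2.
So 9^100 ≡ 68 · 88 · 97 ≡ 1 (mod 101).
Since the result is 1, base 9 gives no evidence that 101 is composite.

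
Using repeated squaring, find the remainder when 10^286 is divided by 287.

10^1 ≡ 10 (mod 287)
10^2 ≡ 10^2 = 100 ≡ 100 (mod 287)
10^4 ≡ 100^2 = 10000 ≡ 242 (mod 287)
10^8 ≡ 242^2 = 58564 ≡ 16 (mod 287)
10^16 ≡ 16^2 = 256 ≡ 256 (mod 287)
10^32 ≡ 256^2 = 65536 ≡ 100 (mod 287)
10^64 ≡ 100^2 = 10000 ≡ 242 (mod 287)
10^128 ≡ 242^2 = 58564 ≡ 16 (mod 287)
10^256 ≡ 16^2 = 256 ≡ 256 (mod 287)
286 = 256 + 16 + 8 + 4 + 2 in binary powers of 2.
So 10^286 ≡ 256 · 256 · 16 · 242 · 100 ≡ 256 (mod 287).
Since 256 ≠ 1, base 10 is a Fermat witness: 287 is composite.

256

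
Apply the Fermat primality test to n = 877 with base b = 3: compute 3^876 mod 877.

1

3^1 ≡ 3 (mod 877)
3^2 ≡ 3^2 = 9 ≡ 9 (mod 877)
3^4 ≡ 9^2 = 81 ≡ 81 (mod 877)
3^8 ≡ 81^2 = 6561 ≡ 422 (mod 877)
3^16 ≡ 422^2 = 178084 ≡ 53 (mod 877)
3^32 ≡ 53^2 = 2809 ≡ 178 (mod 877)
3^64 ≡ 178^2 = 31684 ≡ 112 (mod 877)
3^128 ≡ 112^2 = 12544 ≡ 266 (mod 877)
3^256 ≡ 266^2 = 70756 ≡ 596 (mod 877)
3^512 ≡ 596^2 = 355216 ≡ 31 (mod 877)
876 = 512 + 256 + 64 + 32 + 8 + 4 in binary powers of 2.
So 3^876 ≡ 31 · 596 · 112 · 178 · 422 · 81 ≡ 1 (mod 877).
Since the result is 1, base 3 gives no evidence that 877 is composite.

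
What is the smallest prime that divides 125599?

29

125599 is odd.
Digit sum 31, not divisible by 3.
Ends in 9: not divisible by 5.
7: 125599 = 7·17942 + 5
11: 125599 = 11·11418 + 1
13: 125599 = 13·9661 + 6
17: 125599 = 17·7388 + 3
19: 125599 = 19·6610 + 9
23: 125599 = 23·5460 + 19
29: 125599 = 29·4331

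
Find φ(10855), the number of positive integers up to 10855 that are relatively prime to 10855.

Factor: 10855 = 5 · 13 · 167.
φ(10855) = (5−1) · (13−1) · (167−1) = 4 · 12 · 166 = 7968.

7968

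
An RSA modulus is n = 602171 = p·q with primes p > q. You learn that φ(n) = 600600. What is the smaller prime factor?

φ(n) = (p−1)(q−1) = n − (p+q) + 1, so p + q = 602171 − 600600 + 1 = 1572.
p and q are the roots of t² − 1572t + 602171 = 0.
Discriminant: 1572² − 4·602171 = 2471184 − 2408684 = 62500; √62500 = 250.
q = (1572 − 250)/2 = 661, p = (1572 + 250)/2 = 911.
Check: 661 · 911 = 602171.

661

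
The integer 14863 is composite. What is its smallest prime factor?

14863 is odd.
Digit sum 22, not divisible by 3.
Ends in 3: not divisible by 5.
7: 14863 = 7·2123 + 2
11: 14863 = 11·1351 + 2
13: 14863 = 13·1143 + 4
17: 14863 = 17·874 + 5
19: 14863 = 19·782 + 5
23: 14863 = 23·646 + 5
29: 14863 = 29·512 + 15
31: 14863 = 31·479 + 14
37: 14863 = 37·401 + 26
41: 14863 = 41·362 + 21
43: 14863 = 43·345 + 28
47: 14863 = 47·316 + 11
53: 14863 = 53·280 + 23
59: 14863 = 59·251 + 54
61: 14863 = 61·243 + 40
67: 14863 = 67·221 + 56
71: 14863 = 71·209 + 24
73: 14863 = 73·203 + 44
79: 14863 = 79·188 + 11
83: 14863 = 83·179 + 6
89: 14863 = 89·167

89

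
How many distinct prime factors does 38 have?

2

38 = 2 · 19
38 = 2 · 19, which has 2 distinct prime factors.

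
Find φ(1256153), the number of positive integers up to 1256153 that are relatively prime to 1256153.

1216384

Factor: 1256153 = 53 · 137 · 173.
φ(1256153) = (53−1) · (137−1) · (173−1) = 52 · 136 · 172 = 1216384.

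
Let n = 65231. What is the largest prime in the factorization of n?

43

65231 = 37 · 1763
1763 = 41 · 43
43 is prime.
So 65231 = 37 · 41 · 43; the largest prime factor is 43.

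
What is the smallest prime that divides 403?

13

403 is odd.
Digit sum 7, not divisible by 3.
Ends in 3: not divisible by 5.
7: 403 = 7·57 + 4
11: 403 = 11·36 + 7
13: 403 = 13·31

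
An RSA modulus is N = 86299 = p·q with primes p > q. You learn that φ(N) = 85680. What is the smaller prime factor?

φ(n) = (p−1)(q−1) = n − (p+q) + 1, so p + q = 86299 − 85680 + 1 = 620.
p and q are the roots of t² − 620t + 86299 = 0.
Discriminant: 620² − 4·86299 = 384400 − 345196 = 39204; √39204 = 198.
q = (620 − 198)/2 = 211, p = (620 + 198)/2 = 409.
Check: 211 · 409 = 86299.

211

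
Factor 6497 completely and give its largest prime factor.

89

6497 = 73 · 89
89 is prime.
So 6497 = 73 · 89; the largest prime factor is 89.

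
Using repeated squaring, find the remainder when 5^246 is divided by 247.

220

5^1 ≡ 5 (mod 247)
5^2 ≡ 5^2 = 25 ≡ 25 (mod 247)
5^4 ≡ 25^2 = 625 ≡ 131 (mod 247)
5^8 ≡ 131^2 = 17161 ≡ 118 (mod 247)
5^16 ≡ 118^2 = 13924 ≡ 92 (mod 247)
5^32 ≡ 92^2 = 8464 ≡ 66 (mod 247)
5^64 ≡ 66^2 = 4356 ≡ 157 (mod 247)
5^128 ≡ 157^2 = 24649 ≡ 196 (mod 247)
246 = 128 + 64 + 32 + 16 + 4 + 2 in binary powers of 2.
So 5^246 ≡ 196 · 157 · 66 · 92 · 131 · 25 ≡ 220 (mod 247).
Since 220 ≠ 1, base 5 is a Fermat witness: 247 is composite.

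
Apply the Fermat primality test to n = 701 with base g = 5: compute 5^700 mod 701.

1

5^1 ≡ 5 (mod 701)
5^2 ≡ 5^2 = 25 ≡ 25 (mod 701)
5^4 ≡ 25^2 = 625 ≡ 625 (mod 701)
5^8 ≡ 625^2 = 390625 ≡ 168 (mod 701)
5^16 ≡ 168^2 = 28224 ≡ 184 (mod 701)
5^32 ≡ 184^2 = 33856 ≡ 208 (mod 701)
5^64 ≡ 208^2 = 43264 ≡ 503 (mod 701)
5^128 ≡ 503^2 = 253009 ≡ 649 (mod 701)
5^256 ≡ 649^2 = 421201 ≡ 601 (mod 701)
5^512 ≡ 601^2 = 361201 ≡ 186 (mod 701)
700 = 512 + 128 + 32 + 16 + 8 + 4 in binary powers of 2.
So 5^700 ≡ 186 · 649 · 208 · 184 · 168 · 625 ≡ 1 (mod 701).
Since the result is 1, base 5 gives no evidence that 701 is composite.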